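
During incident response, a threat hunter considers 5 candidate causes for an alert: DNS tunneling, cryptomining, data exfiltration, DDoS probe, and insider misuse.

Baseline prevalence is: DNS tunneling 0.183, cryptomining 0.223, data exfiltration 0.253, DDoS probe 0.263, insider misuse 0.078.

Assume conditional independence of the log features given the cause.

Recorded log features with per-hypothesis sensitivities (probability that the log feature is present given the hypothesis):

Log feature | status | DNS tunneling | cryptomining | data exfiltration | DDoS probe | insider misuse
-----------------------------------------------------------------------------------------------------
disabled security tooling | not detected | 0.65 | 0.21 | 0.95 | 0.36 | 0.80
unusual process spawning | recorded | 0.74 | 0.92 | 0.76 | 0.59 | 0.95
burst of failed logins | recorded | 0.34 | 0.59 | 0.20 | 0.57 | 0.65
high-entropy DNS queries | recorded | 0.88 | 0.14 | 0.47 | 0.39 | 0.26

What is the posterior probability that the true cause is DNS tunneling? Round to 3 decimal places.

0.267

Multiply each prior by the joint likelihood of the log feature pattern (using 1 − P(present | H) for each absent log feature):
  DNS tunneling: 0.183 × (1 − 0.65) × 0.74 × 0.34 × 0.88 = 0.014181
  cryptomining: 0.223 × (1 − 0.21) × 0.92 × 0.59 × 0.14 = 0.013388
  data exfiltration: 0.253 × (1 − 0.95) × 0.76 × 0.20 × 0.47 = 0.00090372
  DDoS probe: 0.263 × (1 − 0.36) × 0.59 × 0.57 × 0.39 = 0.022076
  insider misuse: 0.078 × (1 − 0.80) × 0.95 × 0.65 × 0.26 = 0.0025046
Marginal likelihood of the evidence = 0.053053.
P(DNS tunneling | evidence) = 0.014181 / 0.053053 ≈ 0.267.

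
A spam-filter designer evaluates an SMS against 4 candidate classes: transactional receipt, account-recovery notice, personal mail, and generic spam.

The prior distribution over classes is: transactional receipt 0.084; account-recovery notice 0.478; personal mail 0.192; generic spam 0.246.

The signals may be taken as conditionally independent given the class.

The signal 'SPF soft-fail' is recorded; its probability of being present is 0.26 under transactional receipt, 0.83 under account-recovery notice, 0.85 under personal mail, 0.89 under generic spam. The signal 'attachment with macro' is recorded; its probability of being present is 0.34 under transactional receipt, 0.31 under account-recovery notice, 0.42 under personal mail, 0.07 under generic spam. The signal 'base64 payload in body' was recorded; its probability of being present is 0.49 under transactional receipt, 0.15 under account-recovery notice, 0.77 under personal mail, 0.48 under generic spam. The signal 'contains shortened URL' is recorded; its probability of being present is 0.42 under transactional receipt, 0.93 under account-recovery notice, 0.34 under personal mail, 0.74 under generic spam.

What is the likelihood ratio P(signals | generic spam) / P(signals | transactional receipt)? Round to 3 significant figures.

1.22

Take the product of per-signal likelihoods under each hypothesis, then divide.
  generic spam: 0.89 × 0.07 × 0.48 × 0.74 = 0.022129
  transactional receipt: 0.26 × 0.34 × 0.49 × 0.42 = 0.018193
Bayes factor = 0.022129 / 0.018193 ≈ 1.22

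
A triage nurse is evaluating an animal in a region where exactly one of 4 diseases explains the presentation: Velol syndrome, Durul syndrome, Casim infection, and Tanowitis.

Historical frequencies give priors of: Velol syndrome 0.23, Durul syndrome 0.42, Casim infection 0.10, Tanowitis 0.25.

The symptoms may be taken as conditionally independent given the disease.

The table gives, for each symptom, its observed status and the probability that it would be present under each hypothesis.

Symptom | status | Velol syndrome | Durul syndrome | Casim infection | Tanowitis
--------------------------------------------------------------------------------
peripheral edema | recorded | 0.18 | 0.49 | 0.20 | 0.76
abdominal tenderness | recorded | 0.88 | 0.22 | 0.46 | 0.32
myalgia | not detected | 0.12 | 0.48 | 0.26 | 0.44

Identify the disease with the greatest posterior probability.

For each hypothesis, the unnormalized posterior weight is prior × product of the symptom likelihoods (using 1 − P(present | H) for each absent symptom):
  Velol syndrome: 0.23 × 0.18 × 0.88 × (1 − 0.12) = 0.03206
  Durul syndrome: 0.42 × 0.49 × 0.22 × (1 − 0.48) = 0.023544
  Casim infection: 0.10 × 0.20 × 0.46 × (1 − 0.26) = 0.006808
  Tanowitis: 0.25 × 0.76 × 0.32 × (1 − 0.44) = 0.034048
Marginal likelihood of the evidence = 0.09646.
P(Velol syndrome | evidence) ≈ 0.03206 / 0.09646 ≈ 0.332
P(Durul syndrome | evidence) ≈ 0.023544 / 0.09646 ≈ 0.244
P(Casim infection | evidence) ≈ 0.006808 / 0.09646 ≈ 0.071
P(Tanowitis | evidence) ≈ 0.034048 / 0.09646 ≈ 0.353
The largest is 0.353, so Tanowitis is most probable.

Tanowitis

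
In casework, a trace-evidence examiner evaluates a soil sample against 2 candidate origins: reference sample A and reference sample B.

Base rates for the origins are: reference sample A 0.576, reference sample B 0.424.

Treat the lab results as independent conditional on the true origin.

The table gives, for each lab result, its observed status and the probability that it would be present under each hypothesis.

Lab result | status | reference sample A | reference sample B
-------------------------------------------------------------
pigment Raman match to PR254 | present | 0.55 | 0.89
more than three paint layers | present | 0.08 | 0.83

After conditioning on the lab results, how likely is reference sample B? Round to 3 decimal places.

By Bayes' rule with conditional independence, the unnormalized weight for each hypothesis is prior × ∏ likelihoods:
  reference sample A: 0.576 × 0.55 × 0.08 = 0.025344
  reference sample B: 0.424 × 0.89 × 0.83 = 0.31321
The unnormalized weights sum to 0.33855.
P(reference sample B | evidence) = 0.31321 / 0.33855 ≈ 0.925.

0.925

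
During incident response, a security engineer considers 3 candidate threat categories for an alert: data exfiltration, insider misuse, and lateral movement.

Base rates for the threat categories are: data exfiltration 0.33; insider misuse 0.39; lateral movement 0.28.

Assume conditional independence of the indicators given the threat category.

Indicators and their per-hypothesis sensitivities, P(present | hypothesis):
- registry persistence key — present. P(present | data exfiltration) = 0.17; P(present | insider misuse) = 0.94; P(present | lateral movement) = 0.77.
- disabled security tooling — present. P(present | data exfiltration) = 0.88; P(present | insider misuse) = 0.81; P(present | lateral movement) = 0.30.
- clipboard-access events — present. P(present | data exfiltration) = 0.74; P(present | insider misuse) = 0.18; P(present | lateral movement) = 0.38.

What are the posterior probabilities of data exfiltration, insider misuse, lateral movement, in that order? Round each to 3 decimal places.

Multiply each prior by the joint likelihood of the indicator pattern:
  data exfiltration: 0.33 × 0.17 × 0.88 × 0.74 = 0.036532
  insider misuse: 0.39 × 0.94 × 0.81 × 0.18 = 0.05345
  lateral movement: 0.28 × 0.77 × 0.30 × 0.38 = 0.024578
Marginal likelihood of the evidence = 0.11456.
P(data exfiltration | evidence) = 0.036532 / 0.11456 ≈ 0.319
P(insider misuse | evidence) = 0.05345 / 0.11456 ≈ 0.467
P(lateral movement | evidence) = 0.024578 / 0.11456 ≈ 0.215

0.319, 0.467, 0.215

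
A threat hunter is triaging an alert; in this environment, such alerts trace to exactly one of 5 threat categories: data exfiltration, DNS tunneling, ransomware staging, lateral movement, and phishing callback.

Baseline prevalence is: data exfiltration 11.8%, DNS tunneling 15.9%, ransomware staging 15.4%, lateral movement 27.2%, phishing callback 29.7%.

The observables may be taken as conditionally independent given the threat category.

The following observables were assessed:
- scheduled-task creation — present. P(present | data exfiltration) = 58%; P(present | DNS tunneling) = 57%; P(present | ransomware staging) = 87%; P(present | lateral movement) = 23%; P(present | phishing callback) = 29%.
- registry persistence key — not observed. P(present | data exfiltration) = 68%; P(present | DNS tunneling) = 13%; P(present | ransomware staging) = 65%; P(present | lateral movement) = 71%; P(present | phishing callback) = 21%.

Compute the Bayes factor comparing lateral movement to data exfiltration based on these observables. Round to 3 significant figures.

0.359

Joint likelihood of the observable pattern under each hypothesis (using 1 − P(present | H) for each absent observable):
  lateral movement: 0.23 × (1 − 0.71) = 0.0667
  data exfiltration: 0.58 × (1 − 0.68) = 0.1856
Bayes factor = 0.0667 / 0.1856 ≈ 0.359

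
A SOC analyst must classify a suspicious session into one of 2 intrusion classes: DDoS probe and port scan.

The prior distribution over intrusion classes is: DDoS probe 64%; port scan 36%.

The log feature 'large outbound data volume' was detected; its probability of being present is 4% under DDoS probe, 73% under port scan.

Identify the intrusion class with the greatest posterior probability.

port scan

By Bayes' rule, the unnormalized weight for each hypothesis is prior × likelihood:
  DDoS probe: 0.64 × 0.04 = 0.0256
  port scan: 0.36 × 0.73 = 0.2628
Marginal likelihood of the evidence = 0.2884.
P(DDoS probe | evidence) ≈ 0.0256 / 0.2884 ≈ 0.089
P(port scan | evidence) ≈ 0.2628 / 0.2884 ≈ 0.911
The largest is 0.911, so port scan is most probable.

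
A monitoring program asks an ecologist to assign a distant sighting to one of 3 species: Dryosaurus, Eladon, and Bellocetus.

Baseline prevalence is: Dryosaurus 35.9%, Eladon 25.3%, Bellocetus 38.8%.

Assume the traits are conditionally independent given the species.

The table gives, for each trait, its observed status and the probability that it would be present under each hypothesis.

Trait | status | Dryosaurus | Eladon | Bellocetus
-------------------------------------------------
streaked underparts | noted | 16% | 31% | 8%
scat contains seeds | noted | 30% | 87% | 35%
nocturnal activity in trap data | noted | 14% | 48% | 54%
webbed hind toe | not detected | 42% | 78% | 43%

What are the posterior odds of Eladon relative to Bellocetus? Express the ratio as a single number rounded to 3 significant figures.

Unnormalized posterior weight (prior times the trait likelihoods) for each of the two hypotheses (using 1 − P(present | H) for each absent trait):
  Eladon: 0.253 × 0.31 × 0.87 × 0.48 × (1 − 0.78) = 0.0072055
  Bellocetus: 0.388 × 0.08 × 0.35 × 0.54 × (1 − 0.43) = 0.0033439
Posterior odds = 0.0072055 / 0.0033439 ≈ 2.15.

2.15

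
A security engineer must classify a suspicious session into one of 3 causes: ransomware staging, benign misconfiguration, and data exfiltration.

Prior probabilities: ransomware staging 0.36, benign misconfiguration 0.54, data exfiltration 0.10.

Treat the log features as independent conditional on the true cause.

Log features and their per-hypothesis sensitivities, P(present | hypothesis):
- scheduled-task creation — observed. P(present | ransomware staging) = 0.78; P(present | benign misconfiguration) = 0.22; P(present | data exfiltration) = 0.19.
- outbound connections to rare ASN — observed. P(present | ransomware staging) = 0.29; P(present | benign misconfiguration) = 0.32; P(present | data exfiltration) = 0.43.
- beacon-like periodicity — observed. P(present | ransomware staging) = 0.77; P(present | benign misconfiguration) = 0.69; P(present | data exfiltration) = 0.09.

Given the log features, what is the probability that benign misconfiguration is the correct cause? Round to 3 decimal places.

For each hypothesis, the unnormalized posterior weight is prior × product of the log feature likelihoods:
  ransomware staging: 0.36 × 0.78 × 0.29 × 0.77 = 0.062703
  benign misconfiguration: 0.54 × 0.22 × 0.32 × 0.69 = 0.026231
  data exfiltration: 0.10 × 0.19 × 0.43 × 0.09 = 0.0007353
Normalizing constant Z = 0.062703 + 0.026231 + 0.0007353 = 0.089669.
P(benign misconfiguration | evidence) = 0.026231 / 0.089669 ≈ 0.293.

0.293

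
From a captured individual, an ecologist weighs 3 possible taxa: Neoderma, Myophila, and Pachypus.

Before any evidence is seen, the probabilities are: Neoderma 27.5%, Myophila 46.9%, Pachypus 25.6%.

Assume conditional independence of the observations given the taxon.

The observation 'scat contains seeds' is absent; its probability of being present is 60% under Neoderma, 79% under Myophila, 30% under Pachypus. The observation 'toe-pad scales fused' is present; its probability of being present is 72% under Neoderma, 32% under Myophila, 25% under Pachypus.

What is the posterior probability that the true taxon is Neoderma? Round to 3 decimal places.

0.509

Multiply each prior by the joint likelihood of the evidence pattern (using 1 − P(present | H) for each absent observation):
  Neoderma: 0.275 × (1 − 0.60) × 0.72 = 0.0792
  Myophila: 0.469 × (1 − 0.79) × 0.32 = 0.031517
  Pachypus: 0.256 × (1 − 0.30) × 0.25 = 0.0448
The unnormalized weights sum to 0.15552.
P(Neoderma | evidence) = 0.0792 / 0.15552 ≈ 0.509.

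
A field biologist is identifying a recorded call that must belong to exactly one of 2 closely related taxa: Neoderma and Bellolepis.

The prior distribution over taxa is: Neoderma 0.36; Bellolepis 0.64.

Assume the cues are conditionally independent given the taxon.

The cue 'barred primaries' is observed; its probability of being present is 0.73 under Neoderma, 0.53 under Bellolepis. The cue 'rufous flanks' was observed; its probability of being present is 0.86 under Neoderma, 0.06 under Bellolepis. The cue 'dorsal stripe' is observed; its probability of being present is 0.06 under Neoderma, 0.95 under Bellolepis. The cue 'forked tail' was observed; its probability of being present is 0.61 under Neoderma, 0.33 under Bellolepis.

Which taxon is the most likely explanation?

By Bayes' rule with conditional independence, the unnormalized weight for each hypothesis is prior × ∏ likelihoods:
  Neoderma: 0.36 × 0.73 × 0.86 × 0.06 × 0.61 = 0.0082719
  Bellolepis: 0.64 × 0.53 × 0.06 × 0.95 × 0.33 = 0.0063804
The unnormalized weights sum to 0.014652.
P(Neoderma | evidence) ≈ 0.0082719 / 0.014652 ≈ 0.565
P(Bellolepis | evidence) ≈ 0.0063804 / 0.014652 ≈ 0.435
The largest is 0.565, so Neoderma is most probable.

Neoderma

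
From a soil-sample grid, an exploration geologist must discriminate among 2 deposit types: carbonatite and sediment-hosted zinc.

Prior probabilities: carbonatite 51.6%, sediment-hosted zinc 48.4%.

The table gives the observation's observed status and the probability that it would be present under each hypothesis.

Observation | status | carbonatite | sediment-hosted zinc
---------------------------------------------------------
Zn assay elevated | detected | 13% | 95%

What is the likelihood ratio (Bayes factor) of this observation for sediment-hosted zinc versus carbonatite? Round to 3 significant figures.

The Bayes factor is the ratio of the two likelihoods.
  sediment-hosted zinc: 0.95
  carbonatite: 0.13
Bayes factor = 0.95 / 0.13 ≈ 7.31

7.31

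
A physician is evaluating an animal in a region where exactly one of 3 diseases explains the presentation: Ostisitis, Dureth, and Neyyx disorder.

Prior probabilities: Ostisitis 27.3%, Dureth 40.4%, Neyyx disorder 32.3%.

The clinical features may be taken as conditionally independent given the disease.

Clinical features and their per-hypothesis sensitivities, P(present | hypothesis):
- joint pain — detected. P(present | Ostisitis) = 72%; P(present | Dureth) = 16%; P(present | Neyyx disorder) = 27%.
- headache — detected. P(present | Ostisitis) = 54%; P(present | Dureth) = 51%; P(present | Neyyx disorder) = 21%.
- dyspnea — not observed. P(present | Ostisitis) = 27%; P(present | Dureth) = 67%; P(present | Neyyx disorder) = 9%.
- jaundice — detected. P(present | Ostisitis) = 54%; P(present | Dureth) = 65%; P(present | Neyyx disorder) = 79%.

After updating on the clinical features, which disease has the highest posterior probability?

Ostisitis

Multiply each prior by the joint likelihood of the clinical feature pattern (using 1 − P(present | H) for each absent clinical feature):
  Ostisitis: 0.273 × 0.72 × 0.54 × (1 − 0.27) × 0.54 = 0.041841
  Dureth: 0.404 × 0.16 × 0.51 × (1 − 0.67) × 0.65 = 0.0070713
  Neyyx disorder: 0.323 × 0.27 × 0.21 × (1 − 0.09) × 0.79 = 0.013166
Normalizing constant Z = 0.041841 + 0.0070713 + 0.013166 = 0.062079.
P(Ostisitis | evidence) ≈ 0.041841 / 0.062079 ≈ 0.674
P(Dureth | evidence) ≈ 0.0070713 / 0.062079 ≈ 0.114
P(Neyyx disorder | evidence) ≈ 0.013166 / 0.062079 ≈ 0.212
The largest is 0.674, so Ostisitis is most probable.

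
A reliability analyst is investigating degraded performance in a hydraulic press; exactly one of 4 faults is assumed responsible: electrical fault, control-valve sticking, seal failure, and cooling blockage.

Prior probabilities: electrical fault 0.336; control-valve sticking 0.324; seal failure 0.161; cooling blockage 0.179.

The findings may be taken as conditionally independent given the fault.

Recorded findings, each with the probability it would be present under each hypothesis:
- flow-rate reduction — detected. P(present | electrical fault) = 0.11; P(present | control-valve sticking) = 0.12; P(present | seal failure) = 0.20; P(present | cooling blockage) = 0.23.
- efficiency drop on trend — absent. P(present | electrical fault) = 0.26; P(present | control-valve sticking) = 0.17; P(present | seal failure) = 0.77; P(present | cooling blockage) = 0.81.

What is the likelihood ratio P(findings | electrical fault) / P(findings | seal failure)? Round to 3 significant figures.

1.77

Joint likelihood of the evidence pattern under each hypothesis (using 1 − P(present | H) for each absent finding):
  electrical fault: 0.11 × (1 − 0.26) = 0.0814
  seal failure: 0.20 × (1 − 0.77) = 0.046
Bayes factor = 0.0814 / 0.046 ≈ 1.77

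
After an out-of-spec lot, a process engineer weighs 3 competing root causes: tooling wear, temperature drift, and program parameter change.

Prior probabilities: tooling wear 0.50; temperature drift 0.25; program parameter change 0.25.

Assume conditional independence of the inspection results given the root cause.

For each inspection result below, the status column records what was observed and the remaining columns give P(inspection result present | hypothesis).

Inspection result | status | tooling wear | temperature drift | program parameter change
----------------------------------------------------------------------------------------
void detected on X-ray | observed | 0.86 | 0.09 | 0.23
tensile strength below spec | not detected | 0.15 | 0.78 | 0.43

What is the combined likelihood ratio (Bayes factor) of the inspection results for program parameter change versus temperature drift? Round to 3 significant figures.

Take the product of per-inspection result likelihoods under each hypothesis (using 1 − P(present | H) for each absent inspection result), then divide.
  program parameter change: 0.23 × (1 − 0.43) = 0.1311
  temperature drift: 0.09 × (1 − 0.78) = 0.0198
Bayes factor = 0.1311 / 0.0198 ≈ 6.62

6.62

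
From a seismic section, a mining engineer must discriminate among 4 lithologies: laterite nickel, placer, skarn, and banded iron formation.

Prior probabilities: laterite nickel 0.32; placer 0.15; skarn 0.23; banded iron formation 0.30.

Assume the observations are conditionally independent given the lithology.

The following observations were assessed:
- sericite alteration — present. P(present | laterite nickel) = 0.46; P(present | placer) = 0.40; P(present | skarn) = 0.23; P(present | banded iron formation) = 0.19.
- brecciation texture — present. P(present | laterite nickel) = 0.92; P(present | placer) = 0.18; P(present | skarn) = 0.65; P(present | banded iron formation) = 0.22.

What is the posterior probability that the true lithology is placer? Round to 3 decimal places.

0.056

By Bayes' rule with conditional independence, the unnormalized weight for each hypothesis is prior × ∏ likelihoods:
  laterite nickel: 0.32 × 0.46 × 0.92 = 0.13542
  placer: 0.15 × 0.40 × 0.18 = 0.0108
  skarn: 0.23 × 0.23 × 0.65 = 0.034385
  banded iron formation: 0.30 × 0.19 × 0.22 = 0.01254
Marginal likelihood of the evidence = 0.19315.
P(placer | evidence) = 0.0108 / 0.19315 ≈ 0.056.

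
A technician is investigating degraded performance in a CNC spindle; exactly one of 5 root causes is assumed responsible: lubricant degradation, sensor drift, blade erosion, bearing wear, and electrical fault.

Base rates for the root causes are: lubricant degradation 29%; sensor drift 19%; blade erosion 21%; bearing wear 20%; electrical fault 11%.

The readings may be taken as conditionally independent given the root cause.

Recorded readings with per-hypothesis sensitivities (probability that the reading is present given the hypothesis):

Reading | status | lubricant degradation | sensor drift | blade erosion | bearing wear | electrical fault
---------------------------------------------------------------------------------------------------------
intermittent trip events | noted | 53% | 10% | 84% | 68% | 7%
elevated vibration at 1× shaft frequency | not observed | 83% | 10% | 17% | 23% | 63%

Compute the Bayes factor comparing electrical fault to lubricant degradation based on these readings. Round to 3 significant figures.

The Bayes factor is the ratio of the joint likelihoods of the reading pattern under the two hypotheses (using 1 − P(present | H) for each absent reading).
  electrical fault: 0.07 × (1 − 0.63) = 0.0259
  lubricant degradation: 0.53 × (1 − 0.83) = 0.0901
Bayes factor = 0.0259 / 0.0901 ≈ 0.287

0.287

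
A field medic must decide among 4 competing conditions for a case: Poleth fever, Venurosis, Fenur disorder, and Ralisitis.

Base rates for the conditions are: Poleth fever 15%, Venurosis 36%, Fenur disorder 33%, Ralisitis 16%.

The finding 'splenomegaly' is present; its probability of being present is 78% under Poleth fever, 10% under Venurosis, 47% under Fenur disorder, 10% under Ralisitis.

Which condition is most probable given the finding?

For each hypothesis, the unnormalized posterior weight is prior × likelihood:
  Poleth fever: 0.15 × 0.78 = 0.117
  Venurosis: 0.36 × 0.10 = 0.036
  Fenur disorder: 0.33 × 0.47 = 0.1551
  Ralisitis: 0.16 × 0.10 = 0.016
Marginal likelihood of the evidence = 0.3241.
P(Poleth fever | evidence) ≈ 0.117 / 0.3241 ≈ 0.361
P(Venurosis | evidence) ≈ 0.036 / 0.3241 ≈ 0.111
P(Fenur disorder | evidence) ≈ 0.1551 / 0.3241 ≈ 0.479
P(Ralisitis | evidence) ≈ 0.016 / 0.3241 ≈ 0.049
The largest is 0.479, so Fenur disorder is most probable.

Fenur disorder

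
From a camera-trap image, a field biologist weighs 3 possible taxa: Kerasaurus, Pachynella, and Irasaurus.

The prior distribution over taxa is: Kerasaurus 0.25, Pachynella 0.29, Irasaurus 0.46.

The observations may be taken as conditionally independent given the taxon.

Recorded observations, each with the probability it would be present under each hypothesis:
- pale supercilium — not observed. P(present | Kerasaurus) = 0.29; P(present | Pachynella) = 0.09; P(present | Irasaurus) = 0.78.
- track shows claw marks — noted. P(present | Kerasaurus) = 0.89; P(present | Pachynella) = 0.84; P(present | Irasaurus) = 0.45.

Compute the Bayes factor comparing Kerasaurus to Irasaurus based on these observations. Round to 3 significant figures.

The Bayes factor is the ratio of the joint likelihoods of the evidence pattern under the two hypotheses (using 1 − P(present | H) for each absent observation).
  Kerasaurus: (1 − 0.29) × 0.89 = 0.6319
  Irasaurus: (1 − 0.78) × 0.45 = 0.099
Bayes factor = 0.6319 / 0.099 ≈ 6.38

6.38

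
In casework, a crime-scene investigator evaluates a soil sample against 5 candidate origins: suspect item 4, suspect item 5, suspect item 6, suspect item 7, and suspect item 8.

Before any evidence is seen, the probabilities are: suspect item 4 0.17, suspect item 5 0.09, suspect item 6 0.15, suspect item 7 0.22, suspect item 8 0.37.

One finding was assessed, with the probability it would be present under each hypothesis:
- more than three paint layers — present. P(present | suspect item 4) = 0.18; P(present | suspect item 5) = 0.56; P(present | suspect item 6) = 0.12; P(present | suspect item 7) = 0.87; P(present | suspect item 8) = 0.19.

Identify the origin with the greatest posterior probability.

For each hypothesis, the unnormalized posterior weight is prior × likelihood:
  suspect item 4: 0.17 × 0.18 = 0.0306
  suspect item 5: 0.09 × 0.56 = 0.0504
  suspect item 6: 0.15 × 0.12 = 0.018
  suspect item 7: 0.22 × 0.87 = 0.1914
  suspect item 8: 0.37 × 0.19 = 0.0703
Normalizing constant Z = 0.0306 + 0.0504 + 0.018 + 0.1914 + 0.0703 = 0.3607.
P(suspect item 4 | evidence) ≈ 0.0306 / 0.3607 ≈ 0.085
P(suspect item 5 | evidence) ≈ 0.0504 / 0.3607 ≈ 0.140
P(suspect item 6 | evidence) ≈ 0.018 / 0.3607 ≈ 0.050
P(suspect item 7 | evidence) ≈ 0.1914 / 0.3607 ≈ 0.531
P(suspect item 8 | evidence) ≈ 0.0703 / 0.3607 ≈ 0.195
The largest is 0.531, so suspect item 7 is most probable.

suspect item 7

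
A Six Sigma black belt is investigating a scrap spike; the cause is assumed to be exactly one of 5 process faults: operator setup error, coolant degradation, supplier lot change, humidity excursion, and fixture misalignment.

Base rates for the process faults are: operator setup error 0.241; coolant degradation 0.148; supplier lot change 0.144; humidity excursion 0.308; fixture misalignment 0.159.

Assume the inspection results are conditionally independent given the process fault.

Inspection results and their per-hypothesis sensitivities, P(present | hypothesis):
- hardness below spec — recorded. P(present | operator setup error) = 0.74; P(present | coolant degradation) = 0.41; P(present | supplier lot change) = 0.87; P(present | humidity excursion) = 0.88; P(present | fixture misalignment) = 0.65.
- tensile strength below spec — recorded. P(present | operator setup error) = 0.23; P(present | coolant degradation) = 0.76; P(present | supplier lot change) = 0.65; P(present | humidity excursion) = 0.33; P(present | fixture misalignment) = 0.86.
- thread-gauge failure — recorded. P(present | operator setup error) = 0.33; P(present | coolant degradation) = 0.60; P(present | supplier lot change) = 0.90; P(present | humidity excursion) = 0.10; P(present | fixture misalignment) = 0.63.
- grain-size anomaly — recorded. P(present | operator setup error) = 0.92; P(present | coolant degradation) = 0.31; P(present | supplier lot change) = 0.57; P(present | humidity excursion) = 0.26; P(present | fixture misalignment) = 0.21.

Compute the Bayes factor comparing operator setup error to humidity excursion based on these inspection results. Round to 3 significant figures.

The Bayes factor is the ratio of the joint likelihoods of the inspection result pattern under the two hypotheses.
  operator setup error: 0.74 × 0.23 × 0.33 × 0.92 = 0.051673
  humidity excursion: 0.88 × 0.33 × 0.10 × 0.26 = 0.0075504
Bayes factor = 0.051673 / 0.0075504 ≈ 6.84

6.84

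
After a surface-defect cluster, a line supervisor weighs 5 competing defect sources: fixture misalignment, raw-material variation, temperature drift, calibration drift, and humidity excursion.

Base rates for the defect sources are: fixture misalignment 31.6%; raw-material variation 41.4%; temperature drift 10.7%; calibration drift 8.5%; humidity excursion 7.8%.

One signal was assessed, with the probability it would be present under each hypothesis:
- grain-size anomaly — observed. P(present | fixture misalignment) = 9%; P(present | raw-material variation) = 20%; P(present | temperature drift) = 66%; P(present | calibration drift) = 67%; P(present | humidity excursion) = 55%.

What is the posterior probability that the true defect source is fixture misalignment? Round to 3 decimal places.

Multiply each prior by the likelihood of the signal:
  fixture misalignment: 0.316 × 0.09 = 0.02844
  raw-material variation: 0.414 × 0.20 = 0.0828
  temperature drift: 0.107 × 0.66 = 0.07062
  calibration drift: 0.085 × 0.67 = 0.05695
  humidity excursion: 0.078 × 0.55 = 0.0429
Marginal likelihood of the evidence = 0.28171.
P(fixture misalignment | evidence) = 0.02844 / 0.28171 ≈ 0.101.

0.101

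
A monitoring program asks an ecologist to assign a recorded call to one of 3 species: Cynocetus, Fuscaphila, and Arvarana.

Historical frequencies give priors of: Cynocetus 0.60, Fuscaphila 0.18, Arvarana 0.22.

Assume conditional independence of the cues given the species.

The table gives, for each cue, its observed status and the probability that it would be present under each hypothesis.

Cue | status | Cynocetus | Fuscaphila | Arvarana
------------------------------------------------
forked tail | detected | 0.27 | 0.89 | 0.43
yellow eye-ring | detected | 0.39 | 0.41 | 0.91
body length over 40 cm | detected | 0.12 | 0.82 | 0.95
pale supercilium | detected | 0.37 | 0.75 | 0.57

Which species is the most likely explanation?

Arvarana

Multiply each prior by the joint likelihood of the cue pattern:
  Cynocetus: 0.60 × 0.27 × 0.39 × 0.12 × 0.37 = 0.0028052
  Fuscaphila: 0.18 × 0.89 × 0.41 × 0.82 × 0.75 = 0.040394
  Arvarana: 0.22 × 0.43 × 0.91 × 0.95 × 0.57 = 0.046616
Marginal likelihood of the evidence = 0.089815.
P(Cynocetus | evidence) ≈ 0.0028052 / 0.089815 ≈ 0.031
P(Fuscaphila | evidence) ≈ 0.040394 / 0.089815 ≈ 0.450
P(Arvarana | evidence) ≈ 0.046616 / 0.089815 ≈ 0.519
The largest is 0.519, so Arvarana is most probable.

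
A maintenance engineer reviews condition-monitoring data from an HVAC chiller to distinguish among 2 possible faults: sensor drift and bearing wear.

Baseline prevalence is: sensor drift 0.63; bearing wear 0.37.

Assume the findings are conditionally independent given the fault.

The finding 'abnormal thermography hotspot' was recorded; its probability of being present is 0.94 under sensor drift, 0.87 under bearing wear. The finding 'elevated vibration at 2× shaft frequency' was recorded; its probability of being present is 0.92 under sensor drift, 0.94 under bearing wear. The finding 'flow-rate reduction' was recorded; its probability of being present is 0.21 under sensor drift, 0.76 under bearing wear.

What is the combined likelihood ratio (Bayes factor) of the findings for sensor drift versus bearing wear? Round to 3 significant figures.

The Bayes factor is the ratio of the joint likelihoods of the evidence pattern under the two hypotheses.
  sensor drift: 0.94 × 0.92 × 0.21 = 0.18161
  bearing wear: 0.87 × 0.94 × 0.76 = 0.62153
Bayes factor = 0.18161 / 0.62153 ≈ 0.292

0.292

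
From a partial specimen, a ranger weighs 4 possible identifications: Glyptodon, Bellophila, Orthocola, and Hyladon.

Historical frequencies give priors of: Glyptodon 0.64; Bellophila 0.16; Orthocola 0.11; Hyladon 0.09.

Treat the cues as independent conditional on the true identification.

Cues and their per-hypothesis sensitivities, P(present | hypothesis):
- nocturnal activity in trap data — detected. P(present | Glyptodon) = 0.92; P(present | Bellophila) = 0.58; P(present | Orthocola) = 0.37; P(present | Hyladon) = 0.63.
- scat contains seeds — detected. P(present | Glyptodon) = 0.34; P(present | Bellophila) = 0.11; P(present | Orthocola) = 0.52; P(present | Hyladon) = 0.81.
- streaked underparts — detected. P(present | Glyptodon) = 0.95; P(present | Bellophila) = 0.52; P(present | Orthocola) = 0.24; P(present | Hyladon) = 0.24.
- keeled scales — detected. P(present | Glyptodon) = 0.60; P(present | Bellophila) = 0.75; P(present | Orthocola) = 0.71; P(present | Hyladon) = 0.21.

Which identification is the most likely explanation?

Multiply each prior by the joint likelihood of the cue pattern:
  Glyptodon: 0.64 × 0.92 × 0.34 × 0.95 × 0.60 = 0.11411
  Bellophila: 0.16 × 0.58 × 0.11 × 0.52 × 0.75 = 0.0039811
  Orthocola: 0.11 × 0.37 × 0.52 × 0.24 × 0.71 = 0.0036063
  Hyladon: 0.09 × 0.63 × 0.81 × 0.24 × 0.21 = 0.0023147
Normalizing constant Z = 0.11411 + 0.0039811 + 0.0036063 + 0.0023147 = 0.12401.
P(Glyptodon | evidence) ≈ 0.11411 / 0.12401 ≈ 0.920
P(Bellophila | evidence) ≈ 0.0039811 / 0.12401 ≈ 0.032
P(Orthocola | evidence) ≈ 0.0036063 / 0.12401 ≈ 0.029
P(Hyladon | evidence) ≈ 0.0023147 / 0.12401 ≈ 0.019
The largest is 0.920, so Glyptodon is most probable.

Glyptodon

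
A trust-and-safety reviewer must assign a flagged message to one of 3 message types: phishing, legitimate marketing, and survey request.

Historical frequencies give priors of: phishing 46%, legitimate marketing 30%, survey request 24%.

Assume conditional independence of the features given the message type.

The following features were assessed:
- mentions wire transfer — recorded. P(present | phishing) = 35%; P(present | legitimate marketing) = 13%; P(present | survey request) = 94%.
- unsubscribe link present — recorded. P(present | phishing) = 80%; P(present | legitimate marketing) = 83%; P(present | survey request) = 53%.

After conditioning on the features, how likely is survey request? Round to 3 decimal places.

Multiply each prior by the joint likelihood of the feature pattern:
  phishing: 0.46 × 0.35 × 0.80 = 0.1288
  legitimate marketing: 0.30 × 0.13 × 0.83 = 0.03237
  survey request: 0.24 × 0.94 × 0.53 = 0.11957
Normalizing constant Z = 0.1288 + 0.03237 + 0.11957 = 0.28074.
P(survey request | evidence) = 0.11957 / 0.28074 ≈ 0.426.

0.426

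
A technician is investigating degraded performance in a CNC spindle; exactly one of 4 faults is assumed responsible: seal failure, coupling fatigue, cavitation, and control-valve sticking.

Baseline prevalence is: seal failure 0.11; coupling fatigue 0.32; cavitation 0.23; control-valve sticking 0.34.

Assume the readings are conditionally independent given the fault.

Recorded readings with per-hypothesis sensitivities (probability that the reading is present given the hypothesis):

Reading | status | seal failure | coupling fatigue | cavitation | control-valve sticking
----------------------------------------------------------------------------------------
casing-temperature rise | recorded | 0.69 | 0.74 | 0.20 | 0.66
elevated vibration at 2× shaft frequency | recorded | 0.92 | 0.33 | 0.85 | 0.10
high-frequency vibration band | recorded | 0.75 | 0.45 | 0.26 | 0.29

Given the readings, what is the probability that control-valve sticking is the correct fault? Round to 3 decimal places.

Multiply each prior by the joint likelihood of the reading pattern:
  seal failure: 0.11 × 0.69 × 0.92 × 0.75 = 0.052371
  coupling fatigue: 0.32 × 0.74 × 0.33 × 0.45 = 0.035165
  cavitation: 0.23 × 0.20 × 0.85 × 0.26 = 0.010166
  control-valve sticking: 0.34 × 0.66 × 0.10 × 0.29 = 0.0065076
Normalizing constant Z = 0.052371 + 0.035165 + 0.010166 + 0.0065076 = 0.10421.
P(control-valve sticking | evidence) = 0.0065076 / 0.10421 ≈ 0.062.

0.062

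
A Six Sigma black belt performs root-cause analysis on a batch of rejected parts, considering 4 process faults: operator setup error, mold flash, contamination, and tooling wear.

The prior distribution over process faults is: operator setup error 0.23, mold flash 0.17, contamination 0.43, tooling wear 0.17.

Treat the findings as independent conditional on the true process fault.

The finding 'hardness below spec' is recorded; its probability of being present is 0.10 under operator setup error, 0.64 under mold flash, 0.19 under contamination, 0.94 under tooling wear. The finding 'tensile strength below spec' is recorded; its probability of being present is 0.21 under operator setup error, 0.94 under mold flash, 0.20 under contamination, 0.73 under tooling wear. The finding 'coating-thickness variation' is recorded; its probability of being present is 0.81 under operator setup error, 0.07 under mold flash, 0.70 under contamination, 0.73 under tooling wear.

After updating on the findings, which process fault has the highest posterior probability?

By Bayes' rule with conditional independence, the unnormalized weight for each hypothesis is prior × ∏ likelihoods:
  operator setup error: 0.23 × 0.10 × 0.21 × 0.81 = 0.0039123
  mold flash: 0.17 × 0.64 × 0.94 × 0.07 = 0.007159
  contamination: 0.43 × 0.19 × 0.20 × 0.70 = 0.011438
  tooling wear: 0.17 × 0.94 × 0.73 × 0.73 = 0.085157
Normalizing constant Z = 0.0039123 + 0.007159 + 0.011438 + 0.085157 = 0.10767.
P(operator setup error | evidence) ≈ 0.0039123 / 0.10767 ≈ 0.036
P(mold flash | evidence) ≈ 0.007159 / 0.10767 ≈ 0.066
P(contamination | evidence) ≈ 0.011438 / 0.10767 ≈ 0.106
P(tooling wear | evidence) ≈ 0.085157 / 0.10767 ≈ 0.791
The largest is 0.791, so tooling wear is most probable.

tooling wear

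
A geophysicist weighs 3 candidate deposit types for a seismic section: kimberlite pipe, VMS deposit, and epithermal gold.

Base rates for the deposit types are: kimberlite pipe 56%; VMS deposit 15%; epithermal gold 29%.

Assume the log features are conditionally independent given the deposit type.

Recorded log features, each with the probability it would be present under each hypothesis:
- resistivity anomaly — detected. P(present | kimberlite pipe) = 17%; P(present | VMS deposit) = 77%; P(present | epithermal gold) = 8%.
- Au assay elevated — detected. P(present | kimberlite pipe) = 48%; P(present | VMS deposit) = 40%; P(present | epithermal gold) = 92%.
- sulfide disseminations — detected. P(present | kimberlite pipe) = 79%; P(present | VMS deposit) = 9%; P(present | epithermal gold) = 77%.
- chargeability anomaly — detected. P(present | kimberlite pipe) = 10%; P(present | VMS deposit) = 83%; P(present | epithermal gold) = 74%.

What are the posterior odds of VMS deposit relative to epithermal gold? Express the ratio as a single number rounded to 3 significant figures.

Posterior odds equal prior odds times the likelihood ratio; only the two competing hypotheses matter.
  VMS deposit: 0.15 × 0.77 × 0.40 × 0.09 × 0.83 = 0.0034511
  epithermal gold: 0.29 × 0.08 × 0.92 × 0.77 × 0.74 = 0.012162
Odds(VMS deposit : epithermal gold) = 0.0034511 / 0.012162 ≈ 0.284.

0.284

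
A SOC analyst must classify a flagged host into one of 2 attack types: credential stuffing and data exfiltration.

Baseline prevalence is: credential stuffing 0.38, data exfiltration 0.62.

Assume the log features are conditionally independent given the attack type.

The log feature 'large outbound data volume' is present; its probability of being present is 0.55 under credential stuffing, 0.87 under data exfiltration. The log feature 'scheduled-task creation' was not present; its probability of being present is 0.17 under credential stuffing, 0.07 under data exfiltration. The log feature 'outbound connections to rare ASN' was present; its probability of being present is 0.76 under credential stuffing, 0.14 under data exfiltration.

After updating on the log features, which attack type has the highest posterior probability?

By Bayes' rule with conditional independence, the unnormalized weight for each hypothesis is prior × ∏ likelihoods (using 1 − P(present | H) for each absent log feature):
  credential stuffing: 0.38 × 0.55 × (1 − 0.17) × 0.76 = 0.13184
  data exfiltration: 0.62 × 0.87 × (1 − 0.07) × 0.14 = 0.07023
Normalizing constant Z = 0.13184 + 0.07023 = 0.20207.
P(credential stuffing | evidence) ≈ 0.13184 / 0.20207 ≈ 0.652
P(data exfiltration | evidence) ≈ 0.07023 / 0.20207 ≈ 0.348
The largest is 0.652, so credential stuffing is most probable.

credential stuffing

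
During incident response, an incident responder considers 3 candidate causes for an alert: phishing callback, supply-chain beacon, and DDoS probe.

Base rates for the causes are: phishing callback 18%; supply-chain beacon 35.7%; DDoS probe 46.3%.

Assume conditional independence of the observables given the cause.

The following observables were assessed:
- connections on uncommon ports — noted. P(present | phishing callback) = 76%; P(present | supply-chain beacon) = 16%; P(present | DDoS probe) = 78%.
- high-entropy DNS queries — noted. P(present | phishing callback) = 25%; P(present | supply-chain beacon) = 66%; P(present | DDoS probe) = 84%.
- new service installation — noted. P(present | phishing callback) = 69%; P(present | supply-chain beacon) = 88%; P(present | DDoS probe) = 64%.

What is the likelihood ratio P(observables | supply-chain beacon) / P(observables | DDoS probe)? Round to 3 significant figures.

Joint likelihood of the observable pattern under each hypothesis:
  supply-chain beacon: 0.16 × 0.66 × 0.88 = 0.092928
  DDoS probe: 0.78 × 0.84 × 0.64 = 0.41933
Bayes factor = 0.092928 / 0.41933 ≈ 0.222

0.222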